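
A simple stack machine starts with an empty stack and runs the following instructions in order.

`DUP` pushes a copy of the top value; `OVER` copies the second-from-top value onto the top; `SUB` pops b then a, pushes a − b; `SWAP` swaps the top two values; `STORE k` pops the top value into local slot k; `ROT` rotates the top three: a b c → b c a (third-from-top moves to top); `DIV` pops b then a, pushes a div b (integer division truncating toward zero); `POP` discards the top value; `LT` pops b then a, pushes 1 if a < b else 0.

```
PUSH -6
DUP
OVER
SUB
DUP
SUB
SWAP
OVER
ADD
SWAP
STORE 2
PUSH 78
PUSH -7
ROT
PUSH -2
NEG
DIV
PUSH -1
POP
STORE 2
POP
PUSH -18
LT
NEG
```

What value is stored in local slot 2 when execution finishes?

PUSH -6  → [-6]
DUP      → [-6, -6]
OVER     → [-6, -6, -6]
SUB      → [-6, 0]
DUP      → [-6, 0, 0]
SUB      → [-6, 0]
SWAP     → [0, -6]
OVER     → [0, -6, 0]
ADD      → [0, -6]
SWAP     → [-6, 0]
STORE 2  → [-6]
PUSH 78  → [-6, 78]
PUSH -7  → [-6, 78, -7]
ROT      → [78, -7, -6]
PUSH -2  → [78, -7, -6, -2]
NEG      → [78, -7, -6, 2]
DIV      → [78, -7, -3]
PUSH -1  → [78, -7, -3, -1]
POP      → [78, -7, -3]
STORE 2  → [78, -7]
POP      → [78]
PUSH -18 → [78, -18]
LT       → [0]
NEG      → [0]

-3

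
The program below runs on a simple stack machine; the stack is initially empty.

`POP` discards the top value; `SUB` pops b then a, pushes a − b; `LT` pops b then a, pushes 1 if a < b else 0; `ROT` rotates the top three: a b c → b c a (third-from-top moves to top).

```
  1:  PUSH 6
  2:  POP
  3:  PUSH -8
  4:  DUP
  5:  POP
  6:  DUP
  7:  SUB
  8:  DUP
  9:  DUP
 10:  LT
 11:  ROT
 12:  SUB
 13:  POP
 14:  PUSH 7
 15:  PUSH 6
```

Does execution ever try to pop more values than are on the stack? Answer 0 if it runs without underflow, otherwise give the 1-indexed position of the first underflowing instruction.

PUSH 6  : [6]
POP     : []
PUSH -8 : [-8]
DUP     : [-8, -8]
POP     : [-8]
DUP     : [-8, -8]
SUB     : [0]
DUP     : [0, 0]
DUP     : [0, 0, 0]
LT      : [0, 0]
ROT  — needs 3 operands, stack has 2 → underflow

11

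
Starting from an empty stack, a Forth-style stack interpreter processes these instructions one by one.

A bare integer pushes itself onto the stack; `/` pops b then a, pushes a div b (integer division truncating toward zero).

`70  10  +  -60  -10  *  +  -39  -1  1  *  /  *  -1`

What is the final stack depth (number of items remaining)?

70  → [70]
10  → [70, 10]
+   → [80]
-60 → [80, -60]
-10 → [80, -60, -10]
*   → [80, 600]
+   → [680]
-39 → [680, -39]
-1  → [680, -39, -1]
1   → [680, -39, -1, 1]
*   → [680, -39, -1]
/   → [680, 39]
*   → [26520]
-1  → [26520, -1]

2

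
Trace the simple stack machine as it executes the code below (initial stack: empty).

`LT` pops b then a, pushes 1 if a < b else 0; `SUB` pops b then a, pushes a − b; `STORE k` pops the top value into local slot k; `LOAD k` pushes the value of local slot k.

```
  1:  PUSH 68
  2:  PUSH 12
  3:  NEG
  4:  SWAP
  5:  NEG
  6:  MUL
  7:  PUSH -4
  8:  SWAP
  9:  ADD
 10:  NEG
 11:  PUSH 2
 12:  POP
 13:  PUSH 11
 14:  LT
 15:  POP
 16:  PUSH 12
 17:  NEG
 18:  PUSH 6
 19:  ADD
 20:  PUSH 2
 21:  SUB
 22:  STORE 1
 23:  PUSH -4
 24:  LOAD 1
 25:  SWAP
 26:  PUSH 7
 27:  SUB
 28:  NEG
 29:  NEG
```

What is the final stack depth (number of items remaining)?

2

PUSH 68 → 68
PUSH 12 → 68 12
NEG     → 68 -12
SWAP    → -12 68
NEG     → -12 -68
MUL     → 816
PUSH -4 → 816 -4
SWAP    → -4 816
ADD     → 812
NEG     → -812
PUSH 2  → -812 2
POP     → -812
PUSH 11 → -812 11
LT      → 1
POP     → (empty)
PUSH 12 → 12
NEG     → -12
PUSH 6  → -12 6
ADD     → -6
PUSH 2  → -6 2
SUB     → -8
STORE 1 → (empty)
PUSH -4 → -4
LOAD 1  → -4 -8
SWAP    → -8 -4
PUSH 7  → -8 -4 7
SUB     → -8 -11
NEG     → -8 11
NEG     → -8 -11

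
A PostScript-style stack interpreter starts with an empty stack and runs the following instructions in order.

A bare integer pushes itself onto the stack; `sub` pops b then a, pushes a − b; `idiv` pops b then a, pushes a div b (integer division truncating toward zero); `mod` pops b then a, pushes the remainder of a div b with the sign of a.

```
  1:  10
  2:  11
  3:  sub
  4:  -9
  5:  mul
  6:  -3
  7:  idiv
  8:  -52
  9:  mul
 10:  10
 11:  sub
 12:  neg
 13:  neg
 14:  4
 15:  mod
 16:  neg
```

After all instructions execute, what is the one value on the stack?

-2

10    [10]
11    [10, 11]
sub   [-1]
-9    [-1, -9]
mul   [9]
-3    [9, -3]
idiv  [-3]
-52   [-3, -52]
mul   [156]
10    [156, 10]
sub   [146]
neg   [-146]
neg   [146]
4     [146, 4]
mod   [2]
neg   [-2]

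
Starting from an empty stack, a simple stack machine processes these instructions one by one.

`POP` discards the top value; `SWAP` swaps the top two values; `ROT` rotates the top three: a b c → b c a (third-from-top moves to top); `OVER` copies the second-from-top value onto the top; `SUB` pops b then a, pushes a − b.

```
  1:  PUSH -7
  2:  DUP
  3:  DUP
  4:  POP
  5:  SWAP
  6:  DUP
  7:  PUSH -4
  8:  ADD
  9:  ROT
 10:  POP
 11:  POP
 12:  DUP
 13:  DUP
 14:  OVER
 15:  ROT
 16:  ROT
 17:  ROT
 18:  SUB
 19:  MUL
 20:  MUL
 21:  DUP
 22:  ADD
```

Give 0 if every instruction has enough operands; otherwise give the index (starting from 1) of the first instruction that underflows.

PUSH -7 → [-7]
DUP     → [-7, -7]
DUP     → [-7, -7, -7]
POP     → [-7, -7]
SWAP    → [-7, -7]
DUP     → [-7, -7, -7]
PUSH -4 → [-7, -7, -7, -4]
ADD     → [-7, -7, -11]
ROT     → [-7, -11, -7]
POP     → [-7, -11]
POP     → [-7]
DUP     → [-7, -7]
DUP     → [-7, -7, -7]
OVER    → [-7, -7, -7, -7]
ROT     → [-7, -7, -7, -7]
ROT     → [-7, -7, -7, -7]
ROT     → [-7, -7, -7, -7]
SUB     → [-7, -7, 0]
MUL     → [-7, 0]
MUL     → [0]
DUP     → [0, 0]
ADD     → [0]

0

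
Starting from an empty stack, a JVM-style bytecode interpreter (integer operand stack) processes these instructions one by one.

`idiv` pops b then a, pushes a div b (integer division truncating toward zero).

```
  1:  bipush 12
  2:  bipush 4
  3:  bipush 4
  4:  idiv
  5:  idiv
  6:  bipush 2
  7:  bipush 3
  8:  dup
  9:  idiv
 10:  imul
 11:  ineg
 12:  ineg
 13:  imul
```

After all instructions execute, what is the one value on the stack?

bipush 12 : 12
bipush 4  : 12 4
bipush 4  : 12 4 4
idiv      : 12 1
idiv      : 12
bipush 2  : 12 2
bipush 3  : 12 2 3
dup       : 12 2 3 3
idiv      : 12 2 1
imul      : 12 2
ineg      : 12 -2
ineg      : 12 2
imul      : 24

24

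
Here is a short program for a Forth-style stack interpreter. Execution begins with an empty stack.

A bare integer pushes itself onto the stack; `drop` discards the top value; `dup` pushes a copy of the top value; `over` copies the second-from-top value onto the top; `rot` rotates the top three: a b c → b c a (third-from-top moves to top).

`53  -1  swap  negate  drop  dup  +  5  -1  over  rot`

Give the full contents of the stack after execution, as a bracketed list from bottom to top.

53      53
-1      53 -1
swap    -1 53
negate  -1 -53
drop    -1
dup     -1 -1
+       -2
5       -2 5
-1      -2 5 -1
over    -2 5 -1 5
rot     -2 -1 5 5

[-2, -1, 5, 5]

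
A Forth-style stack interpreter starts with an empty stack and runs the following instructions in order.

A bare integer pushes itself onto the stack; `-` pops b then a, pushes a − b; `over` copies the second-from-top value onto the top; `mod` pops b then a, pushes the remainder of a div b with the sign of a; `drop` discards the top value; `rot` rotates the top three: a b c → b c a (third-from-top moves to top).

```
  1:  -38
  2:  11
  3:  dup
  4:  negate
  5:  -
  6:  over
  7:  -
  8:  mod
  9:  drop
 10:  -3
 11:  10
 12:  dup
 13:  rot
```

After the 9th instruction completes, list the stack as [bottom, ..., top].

-38    -> [-38]
11     -> [-38, 11]
dup    -> [-38, 11, 11]
negate -> [-38, 11, -11]
-      -> [-38, 22]
over   -> [-38, 22, -38]
-      -> [-38, 60]
mod    -> [-38]
drop   -> []

[]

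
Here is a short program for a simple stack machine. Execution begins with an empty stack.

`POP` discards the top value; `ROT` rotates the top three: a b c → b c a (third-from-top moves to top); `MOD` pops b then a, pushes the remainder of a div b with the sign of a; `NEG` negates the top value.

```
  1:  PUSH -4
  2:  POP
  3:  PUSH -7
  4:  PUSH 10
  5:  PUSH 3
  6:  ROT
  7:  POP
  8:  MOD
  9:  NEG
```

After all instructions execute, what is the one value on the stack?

PUSH -4 : [-4]
POP     : []
PUSH -7 : [-7]
PUSH 10 : [-7, 10]
PUSH 3  : [-7, 10, 3]
ROT     : [10, 3, -7]
POP     : [10, 3]
MOD     : [1]
NEG     : [-1]

-1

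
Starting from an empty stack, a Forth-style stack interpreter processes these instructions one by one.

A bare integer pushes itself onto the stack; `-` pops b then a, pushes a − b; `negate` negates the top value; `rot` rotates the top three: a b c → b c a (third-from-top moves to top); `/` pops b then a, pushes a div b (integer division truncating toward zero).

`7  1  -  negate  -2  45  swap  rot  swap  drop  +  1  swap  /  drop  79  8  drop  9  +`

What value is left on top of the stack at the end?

88

7      -> 7
1      -> 7 1
-      -> 6
negate -> -6
-2     -> -6 -2
45     -> -6 -2 45
swap   -> -6 45 -2
rot    -> 45 -2 -6
swap   -> 45 -6 -2
drop   -> 45 -6
+      -> 39
1      -> 39 1
swap   -> 1 39
/      -> 0
drop   -> (empty)
79     -> 79
8      -> 79 8
drop   -> 79
9      -> 79 9
+      -> 88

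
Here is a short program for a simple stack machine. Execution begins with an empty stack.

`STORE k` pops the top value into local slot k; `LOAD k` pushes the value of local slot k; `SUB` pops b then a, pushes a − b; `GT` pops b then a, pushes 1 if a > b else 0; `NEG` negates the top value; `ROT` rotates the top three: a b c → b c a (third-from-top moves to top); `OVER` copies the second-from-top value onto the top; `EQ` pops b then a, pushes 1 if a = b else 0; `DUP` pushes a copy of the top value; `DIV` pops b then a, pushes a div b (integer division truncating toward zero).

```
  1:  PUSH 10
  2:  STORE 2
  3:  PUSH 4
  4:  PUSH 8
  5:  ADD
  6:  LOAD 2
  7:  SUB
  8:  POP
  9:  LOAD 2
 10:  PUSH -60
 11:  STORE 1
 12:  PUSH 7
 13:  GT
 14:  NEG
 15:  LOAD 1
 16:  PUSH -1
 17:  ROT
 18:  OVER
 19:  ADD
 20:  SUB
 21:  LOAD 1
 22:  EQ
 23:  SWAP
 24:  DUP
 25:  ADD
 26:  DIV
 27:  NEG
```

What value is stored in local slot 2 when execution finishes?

PUSH 10  : [10]
STORE 2  : []
PUSH 4   : [4]
PUSH 8   : [4, 8]
ADD      : [12]
LOAD 2   : [12, 10]
SUB      : [2]
POP      : []
LOAD 2   : [10]
PUSH -60 : [10, -60]
STORE 1  : [10]
PUSH 7   : [10, 7]
GT       : [1]
NEG      : [-1]
LOAD 1   : [-1, -60]
PUSH -1  : [-1, -60, -1]
ROT      : [-60, -1, -1]
OVER     : [-60, -1, -1, -1]
ADD      : [-60, -1, -2]
SUB      : [-60, 1]
LOAD 1   : [-60, 1, -60]
EQ       : [-60, 0]
SWAP     : [0, -60]
DUP      : [0, -60, -60]
ADD      : [0, -120]
DIV      : [0]
NEG      : [0]

10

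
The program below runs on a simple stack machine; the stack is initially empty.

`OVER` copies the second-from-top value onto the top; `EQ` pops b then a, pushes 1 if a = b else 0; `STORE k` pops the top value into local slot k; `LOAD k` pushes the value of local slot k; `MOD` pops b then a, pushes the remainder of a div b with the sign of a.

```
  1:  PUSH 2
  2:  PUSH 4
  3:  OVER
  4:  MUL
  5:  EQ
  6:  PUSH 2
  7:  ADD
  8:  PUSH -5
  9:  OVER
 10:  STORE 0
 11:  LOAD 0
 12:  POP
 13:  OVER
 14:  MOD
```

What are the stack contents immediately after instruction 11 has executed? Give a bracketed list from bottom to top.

PUSH 2  : [2]
PUSH 4  : [2, 4]
OVER    : [2, 4, 2]
MUL     : [2, 8]
EQ      : [0]
PUSH 2  : [0, 2]
ADD     : [2]
PUSH -5 : [2, -5]
OVER    : [2, -5, 2]
STORE 0 : [2, -5]
LOAD 0  : [2, -5, 2]

[2, -5, 2]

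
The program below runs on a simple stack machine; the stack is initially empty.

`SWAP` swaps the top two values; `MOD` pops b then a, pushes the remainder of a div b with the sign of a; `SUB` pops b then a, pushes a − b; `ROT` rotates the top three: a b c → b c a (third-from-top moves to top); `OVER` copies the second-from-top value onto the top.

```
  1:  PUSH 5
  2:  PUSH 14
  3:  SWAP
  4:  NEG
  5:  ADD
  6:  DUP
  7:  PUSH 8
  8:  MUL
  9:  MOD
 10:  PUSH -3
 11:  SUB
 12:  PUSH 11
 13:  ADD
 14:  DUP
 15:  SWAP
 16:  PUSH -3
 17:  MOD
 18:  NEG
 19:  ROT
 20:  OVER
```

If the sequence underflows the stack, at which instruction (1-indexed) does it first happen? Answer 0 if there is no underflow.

19

PUSH 5   [5]
PUSH 14  [5, 14]
SWAP     [14, 5]
NEG      [14, -5]
ADD      [9]
DUP      [9, 9]
PUSH 8   [9, 9, 8]
MUL      [9, 72]
MOD      [9]
PUSH -3  [9, -3]
SUB      [12]
PUSH 11  [12, 11]
ADD      [23]
DUP      [23, 23]
SWAP     [23, 23]
PUSH -3  [23, 23, -3]
MOD      [23, 2]
NEG      [23, -2]
ROT  — needs 3 operands, stack has 2 → underflow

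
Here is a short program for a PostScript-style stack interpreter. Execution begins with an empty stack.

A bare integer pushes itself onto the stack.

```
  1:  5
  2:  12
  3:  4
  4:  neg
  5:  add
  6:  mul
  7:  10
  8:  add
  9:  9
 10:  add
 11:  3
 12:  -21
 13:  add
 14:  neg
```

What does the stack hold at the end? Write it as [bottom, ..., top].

[59, 18]

5    5
12   5 12
4    5 12 4
neg  5 12 -4
add  5 8
mul  40
10   40 10
add  50
9    50 9
add  59
3    59 3
-21  59 3 -21
add  59 -18
neg  59 18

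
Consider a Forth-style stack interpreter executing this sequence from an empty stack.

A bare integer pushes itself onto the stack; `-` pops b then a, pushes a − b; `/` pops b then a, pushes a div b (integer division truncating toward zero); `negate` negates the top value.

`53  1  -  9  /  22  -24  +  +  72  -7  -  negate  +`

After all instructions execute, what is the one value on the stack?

53     : 53
1      : 53 1
-      : 52
9      : 52 9
/      : 5
22     : 5 22
-24    : 5 22 -24
+      : 5 -2
+      : 3
72     : 3 72
-7     : 3 72 -7
-      : 3 79
negate : 3 -79
+      : -76

-76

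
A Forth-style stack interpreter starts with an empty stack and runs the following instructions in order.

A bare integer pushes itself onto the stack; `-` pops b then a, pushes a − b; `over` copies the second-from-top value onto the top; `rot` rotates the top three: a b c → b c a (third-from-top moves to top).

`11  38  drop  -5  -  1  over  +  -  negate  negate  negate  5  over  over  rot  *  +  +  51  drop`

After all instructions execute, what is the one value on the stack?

27

11     : 11
38     : 11 38
drop   : 11
-5     : 11 -5
-      : 16
1      : 16 1
over   : 16 1 16
+      : 16 17
-      : -1
negate : 1
negate : -1
negate : 1
5      : 1 5
over   : 1 5 1
over   : 1 5 1 5
rot    : 1 1 5 5
*      : 1 1 25
+      : 1 26
+      : 27
51     : 27 51
drop   : 27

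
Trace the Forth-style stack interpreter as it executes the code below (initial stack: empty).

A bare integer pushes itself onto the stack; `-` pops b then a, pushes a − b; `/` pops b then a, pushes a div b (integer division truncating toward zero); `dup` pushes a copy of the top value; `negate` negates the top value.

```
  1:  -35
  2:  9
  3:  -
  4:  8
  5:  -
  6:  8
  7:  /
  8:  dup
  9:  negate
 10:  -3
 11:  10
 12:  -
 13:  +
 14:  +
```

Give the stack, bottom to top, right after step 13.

[-6, -7]

-35    : [-35]
9      : [-35, 9]
-      : [-44]
8      : [-44, 8]
-      : [-52]
8      : [-52, 8]
/      : [-6]
dup    : [-6, -6]
negate : [-6, 6]
-3     : [-6, 6, -3]
10     : [-6, 6, -3, 10]
-      : [-6, 6, -13]
+      : [-6, -7]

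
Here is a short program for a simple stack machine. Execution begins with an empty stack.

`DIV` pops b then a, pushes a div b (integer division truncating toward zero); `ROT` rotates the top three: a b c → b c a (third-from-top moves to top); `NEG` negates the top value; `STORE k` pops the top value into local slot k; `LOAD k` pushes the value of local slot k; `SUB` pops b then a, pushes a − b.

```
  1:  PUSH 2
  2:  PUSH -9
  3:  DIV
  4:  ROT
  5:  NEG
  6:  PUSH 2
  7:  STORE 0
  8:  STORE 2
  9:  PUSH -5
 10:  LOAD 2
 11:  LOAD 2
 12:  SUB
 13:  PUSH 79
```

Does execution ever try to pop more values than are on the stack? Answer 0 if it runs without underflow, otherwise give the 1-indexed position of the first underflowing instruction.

4

PUSH 2  -> 2
PUSH -9 -> 2 -9
DIV     -> 0
ROT  — needs 3 operands, stack has 1 → underflow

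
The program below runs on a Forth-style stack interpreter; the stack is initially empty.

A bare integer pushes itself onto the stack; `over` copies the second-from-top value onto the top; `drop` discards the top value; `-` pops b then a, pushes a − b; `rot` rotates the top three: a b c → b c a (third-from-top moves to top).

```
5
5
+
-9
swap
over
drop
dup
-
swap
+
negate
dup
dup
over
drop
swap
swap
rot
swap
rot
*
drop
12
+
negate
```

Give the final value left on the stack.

5      → [5]
5      → [5, 5]
+      → [10]
-9     → [10, -9]
swap   → [-9, 10]
over   → [-9, 10, -9]
drop   → [-9, 10]
dup    → [-9, 10, 10]
-      → [-9, 0]
swap   → [0, -9]
+      → [-9]
negate → [9]
dup    → [9, 9]
dup    → [9, 9, 9]
over   → [9, 9, 9, 9]
drop   → [9, 9, 9]
swap   → [9, 9, 9]
swap   → [9, 9, 9]
rot    → [9, 9, 9]
swap   → [9, 9, 9]
rot    → [9, 9, 9]
*      → [9, 81]
drop   → [9]
12     → [9, 12]
+      → [21]
negate → [-21]

-21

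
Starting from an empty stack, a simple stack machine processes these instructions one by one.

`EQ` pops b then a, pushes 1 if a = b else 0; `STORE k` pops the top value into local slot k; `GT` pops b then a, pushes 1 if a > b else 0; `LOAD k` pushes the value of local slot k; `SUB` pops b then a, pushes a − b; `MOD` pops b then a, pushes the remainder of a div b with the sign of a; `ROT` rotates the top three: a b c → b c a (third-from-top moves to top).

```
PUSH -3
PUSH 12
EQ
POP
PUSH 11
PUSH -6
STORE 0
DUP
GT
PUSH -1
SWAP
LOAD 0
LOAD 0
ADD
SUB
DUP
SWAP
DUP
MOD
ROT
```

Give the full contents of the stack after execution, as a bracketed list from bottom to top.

[12, 0, -1]

PUSH -3  -3
PUSH 12  -3 12
EQ       0
POP      (empty)
PUSH 11  11
PUSH -6  11 -6
STORE 0  11
DUP      11 11
GT       0
PUSH -1  0 -1
SWAP     -1 0
LOAD 0   -1 0 -6
LOAD 0   -1 0 -6 -6
ADD      -1 0 -12
SUB      -1 12
DUP      -1 12 12
SWAP     -1 12 12
DUP      -1 12 12 12
MOD      -1 12 0
ROT      12 0 -1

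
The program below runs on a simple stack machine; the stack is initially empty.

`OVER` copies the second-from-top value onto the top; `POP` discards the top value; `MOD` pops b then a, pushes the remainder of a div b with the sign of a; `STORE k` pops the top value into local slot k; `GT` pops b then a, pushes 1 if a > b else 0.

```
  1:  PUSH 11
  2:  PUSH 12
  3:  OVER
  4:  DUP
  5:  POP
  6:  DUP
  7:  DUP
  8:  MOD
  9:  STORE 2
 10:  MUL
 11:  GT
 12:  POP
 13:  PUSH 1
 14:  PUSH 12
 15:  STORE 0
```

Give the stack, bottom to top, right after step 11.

PUSH 11 -> [11]
PUSH 12 -> [11, 12]
OVER    -> [11, 12, 11]
DUP     -> [11, 12, 11, 11]
POP     -> [11, 12, 11]
DUP     -> [11, 12, 11, 11]
DUP     -> [11, 12, 11, 11, 11]
MOD     -> [11, 12, 11, 0]
STORE 2 -> [11, 12, 11]
MUL     -> [11, 132]
GT      -> [0]

[0]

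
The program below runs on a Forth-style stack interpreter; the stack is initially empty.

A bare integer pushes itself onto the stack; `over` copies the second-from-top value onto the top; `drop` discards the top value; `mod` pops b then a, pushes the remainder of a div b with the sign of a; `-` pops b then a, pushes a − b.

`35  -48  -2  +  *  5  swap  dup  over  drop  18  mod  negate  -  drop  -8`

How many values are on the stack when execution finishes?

2

35     : [35]
-48    : [35, -48]
-2     : [35, -48, -2]
+      : [35, -50]
*      : [-1750]
5      : [-1750, 5]
swap   : [5, -1750]
dup    : [5, -1750, -1750]
over   : [5, -1750, -1750, -1750]
drop   : [5, -1750, -1750]
18     : [5, -1750, -1750, 18]
mod    : [5, -1750, -4]
negate : [5, -1750, 4]
-      : [5, -1754]
drop   : [5]
-8     : [5, -8]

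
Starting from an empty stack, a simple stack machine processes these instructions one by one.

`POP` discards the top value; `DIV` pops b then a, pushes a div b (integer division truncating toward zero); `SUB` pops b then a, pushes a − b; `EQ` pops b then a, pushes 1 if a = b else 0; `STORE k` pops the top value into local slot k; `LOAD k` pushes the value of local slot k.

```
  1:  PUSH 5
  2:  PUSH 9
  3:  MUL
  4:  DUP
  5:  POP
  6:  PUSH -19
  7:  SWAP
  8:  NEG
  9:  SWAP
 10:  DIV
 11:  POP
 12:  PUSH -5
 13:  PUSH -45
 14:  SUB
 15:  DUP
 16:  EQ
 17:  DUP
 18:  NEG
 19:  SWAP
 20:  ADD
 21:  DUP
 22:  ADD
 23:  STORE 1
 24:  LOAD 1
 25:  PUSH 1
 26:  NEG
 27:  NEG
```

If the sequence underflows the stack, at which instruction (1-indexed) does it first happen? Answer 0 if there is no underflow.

0

PUSH 5   -> 5
PUSH 9   -> 5 9
MUL      -> 45
DUP      -> 45 45
POP      -> 45
PUSH -19 -> 45 -19
SWAP     -> -19 45
NEG      -> -19 -45
SWAP     -> -45 -19
DIV      -> 2
POP      -> (empty)
PUSH -5  -> -5
PUSH -45 -> -5 -45
SUB      -> 40
DUP      -> 40 40
EQ       -> 1
DUP      -> 1 1
NEG      -> 1 -1
SWAP     -> -1 1
ADD      -> 0
DUP      -> 0 0
ADD      -> 0
STORE 1  -> (empty)
LOAD 1   -> 0
PUSH 1   -> 0 1
NEG      -> 0 -1
NEG      -> 0 1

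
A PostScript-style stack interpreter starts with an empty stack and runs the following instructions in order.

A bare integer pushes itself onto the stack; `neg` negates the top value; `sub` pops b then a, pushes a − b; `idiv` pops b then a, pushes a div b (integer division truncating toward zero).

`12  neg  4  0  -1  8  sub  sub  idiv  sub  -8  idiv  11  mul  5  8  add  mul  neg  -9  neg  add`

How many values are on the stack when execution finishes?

12   -> [12]
neg  -> [-12]
4    -> [-12, 4]
0    -> [-12, 4, 0]
-1   -> [-12, 4, 0, -1]
8    -> [-12, 4, 0, -1, 8]
sub  -> [-12, 4, 0, -9]
sub  -> [-12, 4, 9]
idiv -> [-12, 0]
sub  -> [-12]
-8   -> [-12, -8]
idiv -> [1]
11   -> [1, 11]
mul  -> [11]
5    -> [11, 5]
8    -> [11, 5, 8]
add  -> [11, 13]
mul  -> [143]
neg  -> [-143]
-9   -> [-143, -9]
neg  -> [-143, 9]
add  -> [-134]

1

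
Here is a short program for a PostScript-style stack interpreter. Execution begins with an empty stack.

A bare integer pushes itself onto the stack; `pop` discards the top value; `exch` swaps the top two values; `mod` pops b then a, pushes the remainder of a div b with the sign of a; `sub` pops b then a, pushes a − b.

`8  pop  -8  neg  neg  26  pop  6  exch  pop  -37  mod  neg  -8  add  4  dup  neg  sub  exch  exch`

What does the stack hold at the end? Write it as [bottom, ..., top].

[-14, 8]

8    -> 8
pop  -> (empty)
-8   -> -8
neg  -> 8
neg  -> -8
26   -> -8 26
pop  -> -8
6    -> -8 6
exch -> 6 -8
pop  -> 6
-37  -> 6 -37
mod  -> 6
neg  -> -6
-8   -> -6 -8
add  -> -14
4    -> -14 4
dup  -> -14 4 4
neg  -> -14 4 -4
sub  -> -14 8
exch -> 8 -14
exch -> -14 8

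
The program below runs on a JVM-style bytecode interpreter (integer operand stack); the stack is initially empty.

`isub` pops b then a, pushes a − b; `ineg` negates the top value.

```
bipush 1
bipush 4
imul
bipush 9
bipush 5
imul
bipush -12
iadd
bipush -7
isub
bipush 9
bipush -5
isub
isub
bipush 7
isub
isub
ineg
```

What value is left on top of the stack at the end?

bipush 1   → 1
bipush 4   → 1 4
imul       → 4
bipush 9   → 4 9
bipush 5   → 4 9 5
imul       → 4 45
bipush -12 → 4 45 -12
iadd       → 4 33
bipush -7  → 4 33 -7
isub       → 4 40
bipush 9   → 4 40 9
bipush -5  → 4 40 9 -5
isub       → 4 40 14
isub       → 4 26
bipush 7   → 4 26 7
isub       → 4 19
isub       → -15
ineg       → 15

15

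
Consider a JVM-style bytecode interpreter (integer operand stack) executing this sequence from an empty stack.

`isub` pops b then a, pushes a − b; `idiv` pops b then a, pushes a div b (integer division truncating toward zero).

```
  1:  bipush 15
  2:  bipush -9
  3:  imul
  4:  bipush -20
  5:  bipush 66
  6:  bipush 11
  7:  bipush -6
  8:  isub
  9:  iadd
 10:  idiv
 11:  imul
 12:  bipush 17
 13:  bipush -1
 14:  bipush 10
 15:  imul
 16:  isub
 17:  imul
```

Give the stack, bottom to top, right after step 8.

bipush 15  -> 15
bipush -9  -> 15 -9
imul       -> -135
bipush -20 -> -135 -20
bipush 66  -> -135 -20 66
bipush 11  -> -135 -20 66 11
bipush -6  -> -135 -20 66 11 -6
isub       -> -135 -20 66 17

[-135, -20, 66, 17]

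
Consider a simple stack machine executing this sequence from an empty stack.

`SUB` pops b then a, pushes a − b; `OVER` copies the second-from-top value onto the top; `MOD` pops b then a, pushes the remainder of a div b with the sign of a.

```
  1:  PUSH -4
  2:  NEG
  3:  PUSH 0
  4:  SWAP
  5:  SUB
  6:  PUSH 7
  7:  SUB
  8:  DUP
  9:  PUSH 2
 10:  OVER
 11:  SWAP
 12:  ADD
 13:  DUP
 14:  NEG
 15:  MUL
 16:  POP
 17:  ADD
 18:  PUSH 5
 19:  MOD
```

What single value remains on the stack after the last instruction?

PUSH -4  -4
NEG      4
PUSH 0   4 0
SWAP     0 4
SUB      -4
PUSH 7   -4 7
SUB      -11
DUP      -11 -11
PUSH 2   -11 -11 2
OVER     -11 -11 2 -11
SWAP     -11 -11 -11 2
ADD      -11 -11 -9
DUP      -11 -11 -9 -9
NEG      -11 -11 -9 9
MUL      -11 -11 -81
POP      -11 -11
ADD      -22
PUSH 5   -22 5
MOD      -2

-2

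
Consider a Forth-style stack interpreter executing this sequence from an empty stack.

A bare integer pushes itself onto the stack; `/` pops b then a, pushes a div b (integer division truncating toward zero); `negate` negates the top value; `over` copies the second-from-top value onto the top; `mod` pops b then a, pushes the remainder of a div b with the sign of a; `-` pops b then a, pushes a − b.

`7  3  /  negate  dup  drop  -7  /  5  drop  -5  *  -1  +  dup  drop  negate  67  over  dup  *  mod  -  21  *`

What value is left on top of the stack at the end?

7      → 7
3      → 7 3
/      → 2
negate → -2
dup    → -2 -2
drop   → -2
-7     → -2 -7
/      → 0
5      → 0 5
drop   → 0
-5     → 0 -5
*      → 0
-1     → 0 -1
+      → -1
dup    → -1 -1
drop   → -1
negate → 1
67     → 1 67
over   → 1 67 1
dup    → 1 67 1 1
*      → 1 67 1
mod    → 1 0
-      → 1
21     → 1 21
*      → 21

21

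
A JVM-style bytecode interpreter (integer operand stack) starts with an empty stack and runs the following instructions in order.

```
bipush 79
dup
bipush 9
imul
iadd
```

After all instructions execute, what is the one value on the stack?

bipush 79 : 79
dup       : 79 79
bipush 9  : 79 79 9
imul      : 79 711
iadd      : 790

790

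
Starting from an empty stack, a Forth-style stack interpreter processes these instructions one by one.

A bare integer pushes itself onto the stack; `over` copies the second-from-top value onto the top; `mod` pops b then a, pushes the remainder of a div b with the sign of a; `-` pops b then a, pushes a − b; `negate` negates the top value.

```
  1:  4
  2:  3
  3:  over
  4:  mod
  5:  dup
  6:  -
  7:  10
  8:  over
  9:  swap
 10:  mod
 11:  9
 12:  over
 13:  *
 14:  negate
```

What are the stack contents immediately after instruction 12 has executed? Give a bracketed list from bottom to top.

[4, 0, 0, 9, 0]

4    -> 4
3    -> 4 3
over -> 4 3 4
mod  -> 4 3
dup  -> 4 3 3
-    -> 4 0
10   -> 4 0 10
over -> 4 0 10 0
swap -> 4 0 0 10
mod  -> 4 0 0
9    -> 4 0 0 9
over -> 4 0 0 9 0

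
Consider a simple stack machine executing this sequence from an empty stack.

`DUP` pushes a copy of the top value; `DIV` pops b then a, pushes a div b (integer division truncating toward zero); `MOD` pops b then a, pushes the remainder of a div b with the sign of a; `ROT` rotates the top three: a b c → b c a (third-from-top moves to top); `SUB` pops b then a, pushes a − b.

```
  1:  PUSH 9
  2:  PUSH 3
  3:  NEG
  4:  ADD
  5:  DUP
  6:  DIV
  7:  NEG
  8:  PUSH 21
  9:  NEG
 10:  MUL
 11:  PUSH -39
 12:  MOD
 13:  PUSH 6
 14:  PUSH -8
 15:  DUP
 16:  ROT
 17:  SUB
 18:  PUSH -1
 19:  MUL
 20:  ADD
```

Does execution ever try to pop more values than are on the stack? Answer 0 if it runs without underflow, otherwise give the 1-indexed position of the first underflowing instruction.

0

PUSH 9    [9]
PUSH 3    [9, 3]
NEG       [9, -3]
ADD       [6]
DUP       [6, 6]
DIV       [1]
NEG       [-1]
PUSH 21   [-1, 21]
NEG       [-1, -21]
MUL       [21]
PUSH -39  [21, -39]
MOD       [21]
PUSH 6    [21, 6]
PUSH -8   [21, 6, -8]
DUP       [21, 6, -8, -8]
ROT       [21, -8, -8, 6]
SUB       [21, -8, -14]
PUSH -1   [21, -8, -14, -1]
MUL       [21, -8, 14]
ADD       [21, 6]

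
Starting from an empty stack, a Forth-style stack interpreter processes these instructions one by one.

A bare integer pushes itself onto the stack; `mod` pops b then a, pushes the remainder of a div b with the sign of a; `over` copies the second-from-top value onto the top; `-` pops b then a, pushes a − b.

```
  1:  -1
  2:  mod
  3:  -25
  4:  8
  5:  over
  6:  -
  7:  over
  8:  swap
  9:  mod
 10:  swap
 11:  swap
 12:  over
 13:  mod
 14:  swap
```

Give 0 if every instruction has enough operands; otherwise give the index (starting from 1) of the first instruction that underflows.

-1  -1
mod  — needs 2 operands, stack has 1 → underflow

2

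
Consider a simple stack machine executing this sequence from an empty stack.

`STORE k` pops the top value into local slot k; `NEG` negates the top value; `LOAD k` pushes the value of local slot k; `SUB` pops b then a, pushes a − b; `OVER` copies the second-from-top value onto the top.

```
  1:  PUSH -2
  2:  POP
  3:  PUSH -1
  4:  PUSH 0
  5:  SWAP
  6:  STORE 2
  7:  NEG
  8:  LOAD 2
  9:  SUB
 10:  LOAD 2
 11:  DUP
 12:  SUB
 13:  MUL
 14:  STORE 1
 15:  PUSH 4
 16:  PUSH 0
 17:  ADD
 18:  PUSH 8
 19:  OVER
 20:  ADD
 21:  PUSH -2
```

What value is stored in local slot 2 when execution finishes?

PUSH -2 : [-2]
POP     : []
PUSH -1 : [-1]
PUSH 0  : [-1, 0]
SWAP    : [0, -1]
STORE 2 : [0]
NEG     : [0]
LOAD 2  : [0, -1]
SUB     : [1]
LOAD 2  : [1, -1]
DUP     : [1, -1, -1]
SUB     : [1, 0]
MUL     : [0]
STORE 1 : []
PUSH 4  : [4]
PUSH 0  : [4, 0]
ADD     : [4]
PUSH 8  : [4, 8]
OVER    : [4, 8, 4]
ADD     : [4, 12]
PUSH -2 : [4, 12, -2]

-1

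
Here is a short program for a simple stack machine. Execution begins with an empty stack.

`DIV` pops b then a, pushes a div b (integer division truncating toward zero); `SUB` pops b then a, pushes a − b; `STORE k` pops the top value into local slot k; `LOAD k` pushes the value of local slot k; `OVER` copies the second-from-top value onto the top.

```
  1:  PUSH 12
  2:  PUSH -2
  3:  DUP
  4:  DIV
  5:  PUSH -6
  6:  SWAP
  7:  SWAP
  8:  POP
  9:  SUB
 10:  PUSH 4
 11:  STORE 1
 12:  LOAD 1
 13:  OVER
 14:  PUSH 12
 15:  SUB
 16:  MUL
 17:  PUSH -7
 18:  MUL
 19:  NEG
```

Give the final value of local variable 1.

PUSH 12 -> 12
PUSH -2 -> 12 -2
DUP     -> 12 -2 -2
DIV     -> 12 1
PUSH -6 -> 12 1 -6
SWAP    -> 12 -6 1
SWAP    -> 12 1 -6
POP     -> 12 1
SUB     -> 11
PUSH 4  -> 11 4
STORE 1 -> 11
LOAD 1  -> 11 4
OVER    -> 11 4 11
PUSH 12 -> 11 4 11 12
SUB     -> 11 4 -1
MUL     -> 11 -4
PUSH -7 -> 11 -4 -7
MUL     -> 11 28
NEG     -> 11 -28

4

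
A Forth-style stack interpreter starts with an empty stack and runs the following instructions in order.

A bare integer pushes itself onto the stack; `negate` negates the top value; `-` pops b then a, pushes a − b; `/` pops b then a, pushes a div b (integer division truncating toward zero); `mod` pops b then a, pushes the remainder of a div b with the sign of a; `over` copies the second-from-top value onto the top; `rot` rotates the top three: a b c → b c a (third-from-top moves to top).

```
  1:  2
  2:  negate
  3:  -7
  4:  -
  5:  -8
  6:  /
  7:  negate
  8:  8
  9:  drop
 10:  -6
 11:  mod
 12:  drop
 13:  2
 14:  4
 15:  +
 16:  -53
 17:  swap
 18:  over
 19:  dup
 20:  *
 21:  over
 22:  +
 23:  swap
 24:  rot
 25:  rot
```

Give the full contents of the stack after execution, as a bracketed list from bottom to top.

2      : [2]
negate : [-2]
-7     : [-2, -7]
-      : [5]
-8     : [5, -8]
/      : [0]
negate : [0]
8      : [0, 8]
drop   : [0]
-6     : [0, -6]
mod    : [0]
drop   : []
2      : [2]
4      : [2, 4]
+      : [6]
-53    : [6, -53]
swap   : [-53, 6]
over   : [-53, 6, -53]
dup    : [-53, 6, -53, -53]
*      : [-53, 6, 2809]
over   : [-53, 6, 2809, 6]
+      : [-53, 6, 2815]
swap   : [-53, 2815, 6]
rot    : [2815, 6, -53]
rot    : [6, -53, 2815]

[6, -53, 2815]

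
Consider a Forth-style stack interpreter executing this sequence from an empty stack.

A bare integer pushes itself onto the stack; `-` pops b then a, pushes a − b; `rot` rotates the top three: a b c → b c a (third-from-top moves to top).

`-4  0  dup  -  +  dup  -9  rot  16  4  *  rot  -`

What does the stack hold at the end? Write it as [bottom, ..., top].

-4  : -4
0   : -4 0
dup : -4 0 0
-   : -4 0
+   : -4
dup : -4 -4
-9  : -4 -4 -9
rot : -4 -9 -4
16  : -4 -9 -4 16
4   : -4 -9 -4 16 4
*   : -4 -9 -4 64
rot : -4 -4 64 -9
-   : -4 -4 73

[-4, -4, 73]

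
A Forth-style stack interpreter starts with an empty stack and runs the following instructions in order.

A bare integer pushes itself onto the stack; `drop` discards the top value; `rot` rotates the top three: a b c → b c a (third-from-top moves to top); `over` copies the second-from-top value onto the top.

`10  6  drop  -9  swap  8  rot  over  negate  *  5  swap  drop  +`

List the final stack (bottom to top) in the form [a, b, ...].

10     : 10
6      : 10 6
drop   : 10
-9     : 10 -9
swap   : -9 10
8      : -9 10 8
rot    : 10 8 -9
over   : 10 8 -9 8
negate : 10 8 -9 -8
*      : 10 8 72
5      : 10 8 72 5
swap   : 10 8 5 72
drop   : 10 8 5
+      : 10 13

[10, 13]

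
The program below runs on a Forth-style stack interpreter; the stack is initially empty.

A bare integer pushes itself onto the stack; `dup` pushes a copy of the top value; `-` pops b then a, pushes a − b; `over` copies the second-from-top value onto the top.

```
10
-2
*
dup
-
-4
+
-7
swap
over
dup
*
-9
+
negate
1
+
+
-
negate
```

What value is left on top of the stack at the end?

10     -> [10]
-2     -> [10, -2]
*      -> [-20]
dup    -> [-20, -20]
-      -> [0]
-4     -> [0, -4]
+      -> [-4]
-7     -> [-4, -7]
swap   -> [-7, -4]
over   -> [-7, -4, -7]
dup    -> [-7, -4, -7, -7]
*      -> [-7, -4, 49]
-9     -> [-7, -4, 49, -9]
+      -> [-7, -4, 40]
negate -> [-7, -4, -40]
1      -> [-7, -4, -40, 1]
+      -> [-7, -4, -39]
+      -> [-7, -43]
-      -> [36]
negate -> [-36]

-36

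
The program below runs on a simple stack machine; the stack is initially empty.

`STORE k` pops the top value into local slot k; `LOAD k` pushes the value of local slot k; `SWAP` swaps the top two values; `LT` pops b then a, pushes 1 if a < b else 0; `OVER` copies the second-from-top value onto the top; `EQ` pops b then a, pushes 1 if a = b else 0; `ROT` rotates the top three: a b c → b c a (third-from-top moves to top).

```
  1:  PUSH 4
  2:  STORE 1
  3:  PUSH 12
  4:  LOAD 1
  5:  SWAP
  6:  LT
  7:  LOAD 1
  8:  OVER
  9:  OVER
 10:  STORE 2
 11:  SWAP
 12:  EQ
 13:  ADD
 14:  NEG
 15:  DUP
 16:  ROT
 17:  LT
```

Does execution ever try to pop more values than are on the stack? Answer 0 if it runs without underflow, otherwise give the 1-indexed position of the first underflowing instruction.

PUSH 4  : 4
STORE 1 : (empty)
PUSH 12 : 12
LOAD 1  : 12 4
SWAP    : 4 12
LT      : 1
LOAD 1  : 1 4
OVER    : 1 4 1
OVER    : 1 4 1 4
STORE 2 : 1 4 1
SWAP    : 1 1 4
EQ      : 1 0
ADD     : 1
NEG     : -1
DUP     : -1 -1
ROT  — needs 3 operands, stack has 2 → underflow

16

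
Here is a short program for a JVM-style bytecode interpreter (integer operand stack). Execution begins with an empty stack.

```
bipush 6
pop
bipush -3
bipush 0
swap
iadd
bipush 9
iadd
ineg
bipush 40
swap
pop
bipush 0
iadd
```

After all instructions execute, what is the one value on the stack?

bipush 6  → [6]
pop       → []
bipush -3 → [-3]
bipush 0  → [-3, 0]
swap      → [0, -3]
iadd      → [-3]
bipush 9  → [-3, 9]
iadd      → [6]
ineg      → [-6]
bipush 40 → [-6, 40]
swap      → [40, -6]
pop       → [40]
bipush 0  → [40, 0]
iadd      → [40]

40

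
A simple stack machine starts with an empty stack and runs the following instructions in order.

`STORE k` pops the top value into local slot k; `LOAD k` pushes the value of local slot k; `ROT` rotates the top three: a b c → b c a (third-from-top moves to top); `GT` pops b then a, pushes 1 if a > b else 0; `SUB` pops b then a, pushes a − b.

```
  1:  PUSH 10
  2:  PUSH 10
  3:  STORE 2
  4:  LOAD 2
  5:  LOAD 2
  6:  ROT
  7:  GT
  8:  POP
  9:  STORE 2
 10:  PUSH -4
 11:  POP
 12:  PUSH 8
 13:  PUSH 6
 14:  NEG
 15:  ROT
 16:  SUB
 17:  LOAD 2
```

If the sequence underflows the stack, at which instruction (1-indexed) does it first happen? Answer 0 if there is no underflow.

15

PUSH 10  [10]
PUSH 10  [10, 10]
STORE 2  [10]
LOAD 2   [10, 10]
LOAD 2   [10, 10, 10]
ROT      [10, 10, 10]
GT       [10, 0]
POP      [10]
STORE 2  []
PUSH -4  [-4]
POP      []
PUSH 8   [8]
PUSH 6   [8, 6]
NEG      [8, -6]
ROT  — needs 3 operands, stack has 2 → underflow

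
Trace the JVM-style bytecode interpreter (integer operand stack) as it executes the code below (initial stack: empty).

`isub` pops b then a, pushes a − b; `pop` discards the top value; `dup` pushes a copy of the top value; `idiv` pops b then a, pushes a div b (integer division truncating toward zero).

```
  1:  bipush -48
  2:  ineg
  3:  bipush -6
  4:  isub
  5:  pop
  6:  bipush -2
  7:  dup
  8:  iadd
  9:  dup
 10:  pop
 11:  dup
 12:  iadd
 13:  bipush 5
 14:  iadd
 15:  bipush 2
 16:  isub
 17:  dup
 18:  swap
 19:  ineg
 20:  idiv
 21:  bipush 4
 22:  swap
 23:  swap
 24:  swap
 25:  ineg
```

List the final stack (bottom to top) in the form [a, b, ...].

[4, 1]

bipush -48 : [-48]
ineg       : [48]
bipush -6  : [48, -6]
isub       : [54]
pop        : []
bipush -2  : [-2]
dup        : [-2, -2]
iadd       : [-4]
dup        : [-4, -4]
pop        : [-4]
dup        : [-4, -4]
iadd       : [-8]
bipush 5   : [-8, 5]
iadd       : [-3]
bipush 2   : [-3, 2]
isub       : [-5]
dup        : [-5, -5]
swap       : [-5, -5]
ineg       : [-5, 5]
idiv       : [-1]
bipush 4   : [-1, 4]
swap       : [4, -1]
swap       : [-1, 4]
swap       : [4, -1]
ineg       : [4, 1]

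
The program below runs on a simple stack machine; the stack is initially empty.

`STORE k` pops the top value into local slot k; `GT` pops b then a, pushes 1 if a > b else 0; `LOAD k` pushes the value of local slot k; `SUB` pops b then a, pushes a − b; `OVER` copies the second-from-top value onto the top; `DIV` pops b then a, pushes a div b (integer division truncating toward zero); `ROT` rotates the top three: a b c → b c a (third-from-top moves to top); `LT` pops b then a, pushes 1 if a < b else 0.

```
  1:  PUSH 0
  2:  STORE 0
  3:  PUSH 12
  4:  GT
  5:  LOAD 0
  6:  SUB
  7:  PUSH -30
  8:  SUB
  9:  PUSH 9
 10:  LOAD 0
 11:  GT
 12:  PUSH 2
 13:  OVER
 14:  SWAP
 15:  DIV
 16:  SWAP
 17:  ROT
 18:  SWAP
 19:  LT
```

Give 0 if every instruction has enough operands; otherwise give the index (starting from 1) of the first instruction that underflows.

4

PUSH 0  → 0
STORE 0 → (empty)
PUSH 12 → 12
GT  — needs 2 operands, stack has 1 → underflow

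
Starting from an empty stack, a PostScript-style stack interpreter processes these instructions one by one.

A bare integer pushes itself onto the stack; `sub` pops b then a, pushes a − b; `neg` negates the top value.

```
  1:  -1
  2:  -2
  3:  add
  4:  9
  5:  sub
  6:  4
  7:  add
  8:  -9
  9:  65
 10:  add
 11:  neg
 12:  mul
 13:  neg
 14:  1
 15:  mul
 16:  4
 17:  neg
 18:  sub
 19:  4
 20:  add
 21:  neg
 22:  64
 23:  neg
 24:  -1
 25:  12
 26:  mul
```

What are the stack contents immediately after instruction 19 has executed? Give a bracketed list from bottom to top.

[-444, 4]

-1  : [-1]
-2  : [-1, -2]
add : [-3]
9   : [-3, 9]
sub : [-12]
4   : [-12, 4]
add : [-8]
-9  : [-8, -9]
65  : [-8, -9, 65]
add : [-8, 56]
neg : [-8, -56]
mul : [448]
neg : [-448]
1   : [-448, 1]
mul : [-448]
4   : [-448, 4]
neg : [-448, -4]
sub : [-444]
4   : [-444, 4]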